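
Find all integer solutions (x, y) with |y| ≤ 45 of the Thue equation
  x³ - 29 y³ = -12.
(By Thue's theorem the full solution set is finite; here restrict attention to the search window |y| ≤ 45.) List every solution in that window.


The equation is x³ - 29y³ = -12. For fixed y, x³ = 29·y³ − 12, so a solution requires the RHS to be a perfect cube.
Strategy: iterate y from -45 to 45, compute RHS = 29·y³ − 12, and check whether it is a (positive or negative) perfect cube.
Check small values of y:
  y = 0: RHS = -12 is not a perfect cube.
  y = 1: RHS = 17 is not a perfect cube.
  y = -1: RHS = -41 is not a perfect cube.
  y = 2: RHS = 220 is not a perfect cube.
  y = -2: RHS = -244 is not a perfect cube.
  y = 3: RHS = 771 is not a perfect cube.
  y = -3: RHS = -795 is not a perfect cube.
Continuing the search up to |y| = 45 finds no solutions either.
No (x, y) in the scanned range satisfies the equation.

No integer solutions with |y| ≤ 45.


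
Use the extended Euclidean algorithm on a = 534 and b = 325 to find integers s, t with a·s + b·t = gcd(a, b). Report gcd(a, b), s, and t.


Euclidean algorithm on (534, 325) — divide until remainder is 0:
  534 = 1 · 325 + 209
  325 = 1 · 209 + 116
  209 = 1 · 116 + 93
  116 = 1 · 93 + 23
  93 = 4 · 23 + 1
  23 = 23 · 1 + 0
gcd(534, 325) = 1.
Track Bezout coefficients alongside the remainders: start with r₀ = 534 = a·1 + b·0 (s = 1, t = 0) and r₁ = 325 = a·0 + b·1 (s = 0, t = 1); each new remainder r_{k+1} = r_{k-1} − q_k·r_k inherits s_{k+1} = s_{k-1} − q_k·s_k, t_{k+1} = t_{k-1} − q_k·t_k, so r_k = a·s_k + b·t_k at every step:
  q = 1: r = 209, s = 1 − 1·0 = 1, t = 0 − 1·1 = -1  (check: 534·1 + 325·(-1) = 209)
  q = 1: r = 116, s = 0 − 1·1 = -1, t = 1 − 1·(-1) = 2  (check: 534·(-1) + 325·2 = 116)
  q = 1: r = 93, s = 1 − 1·(-1) = 2, t = -1 − 1·2 = -3  (check: 534·2 + 325·(-3) = 93)
  q = 1: r = 23, s = -1 − 1·2 = -3, t = 2 − 1·(-3) = 5  (check: 534·(-3) + 325·5 = 23)
  q = 4: r = 1, s = 2 − 4·(-3) = 14, t = -3 − 4·5 = -23  (check: 534·14 + 325·(-23) = 1)
The row with r = 1 (the gcd) gives the Bezout coefficients s = 14, t = -23.
Result: 534 · (14) + 325 · (-23) = 1.

gcd(534, 325) = 1; s = 14, t = -23 (check: 534·14 + 325·(-23) = 1).


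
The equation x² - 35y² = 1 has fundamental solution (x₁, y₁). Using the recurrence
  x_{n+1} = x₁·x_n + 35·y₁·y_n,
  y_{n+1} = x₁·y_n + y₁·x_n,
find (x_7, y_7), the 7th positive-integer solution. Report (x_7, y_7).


Step 1: Find the fundamental solution (x₁, y₁) of x² - 35y² = 1.
  Expand √35 as a continued fraction. a₀ = ⌊√35⌋ = 5; iterate m_{k+1} = d_k·a_k − m_k, d_{k+1} = (35 − m_{k+1}²)/d_k, a_{k+1} = ⌊(a₀ + m_{k+1})/d_{k+1}⌋ (starting m₀ = 0, d₀ = 1), with convergents p_k = a_k·p_{k-1} + p_{k-2}, q_k = a_k·q_{k-1} + q_{k-2} (p₋₁ = 1, q₋₁ = 0):
  k = 0: a₀ = 5; p₀/q₀ = 5/1; p₀² − 35·q₀² = 25 − 35 = -10.
  k = 1: m = 5, d = 10, a = ⌊(5 + 5)/10⌋ = 1; p/q = (1·5 + 1)/(1·1 + 0) = 6/1; p² − 35·q² = 36 − 35 = 1.
  The first convergent with p² − 35·q² = 1 gives the fundamental solution (x₁, y₁) = (6, 1).
Step 2: Apply the recurrence (x_{n+1}, y_{n+1}) = (x₁x_n + 35y₁y_n, x₁y_n + y₁x_n) repeatedly.
  From (x_1, y_1) = (6, 1): x_2 = 6·6 + 35·1·1 = 71; y_2 = 6·1 + 1·6 = 12.
  From (x_2, y_2) = (71, 12): x_3 = 6·71 + 35·1·12 = 846; y_3 = 6·12 + 1·71 = 143.
  From (x_3, y_3) = (846, 143): x_4 = 6·846 + 35·1·143 = 10081; y_4 = 6·143 + 1·846 = 1704.
  From (x_4, y_4) = (10081, 1704): x_5 = 6·10081 + 35·1·1704 = 120126; y_5 = 6·1704 + 1·10081 = 20305.
  From (x_5, y_5) = (120126, 20305): x_6 = 6·120126 + 35·1·20305 = 1431431; y_6 = 6·20305 + 1·120126 = 241956.
  From (x_6, y_6) = (1431431, 241956): x_7 = 6·1431431 + 35·1·241956 = 17057046; y_7 = 6·241956 + 1·1431431 = 2883167.
Step 3: Verify x_7² - 35·y_7² = 290942818246116 - 290942818246115 = 1 (should be 1). ✓

(x_1, y_1) = (6, 1); (x_7, y_7) = (17057046, 2883167).


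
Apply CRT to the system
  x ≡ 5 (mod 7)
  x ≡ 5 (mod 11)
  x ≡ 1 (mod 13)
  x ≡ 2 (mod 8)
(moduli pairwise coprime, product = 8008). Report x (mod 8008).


Product of moduli M = 7 · 11 · 13 · 8 = 8008.
Merge one congruence at a time:
  Start: x ≡ 5 (mod 7).
  Combine with x ≡ 5 (mod 11); new modulus lcm = 77.
    Write x = 5 + 7·t and substitute into x ≡ 5 (mod 11): 7·t ≡ 5 − 5 = 0 (mod 11).
    The inverse of 7 mod 11 is 8 (since 7·8 = 56 = 5·11 + 1), so t ≡ 8·0 = 0 ≡ 0 (mod 11).
    Then x = 5 + 7·0 = 5, valid modulo lcm(7, 11) = 77: x ≡ 5 (mod 77).
  Combine with x ≡ 1 (mod 13); new modulus lcm = 1001.
    Write x = 5 + 77·t and substitute into x ≡ 1 (mod 13): 77·t ≡ 1 − 5 = -4 (mod 13).
    Reduce coefficients mod 13: 12·t ≡ 9 (mod 13).
    The inverse of 12 mod 13 is 12 (since 12·12 = 144 = 11·13 + 1), so t ≡ 12·9 = 108 ≡ 4 (mod 13).
    Then x = 5 + 77·4 = 313, valid modulo lcm(77, 13) = 1001: x ≡ 313 (mod 1001).
  Combine with x ≡ 2 (mod 8); new modulus lcm = 8008.
    Write x = 313 + 1001·t and substitute into x ≡ 2 (mod 8): 1001·t ≡ 2 − 313 = -311 (mod 8).
    Reduce coefficients mod 8: 1·t ≡ 1 (mod 8).
    So t ≡ 1 (mod 8).
    Then x = 313 + 1001·1 = 1314, valid modulo lcm(1001, 8) = 8008: x ≡ 1314 (mod 8008).
Verify against each original: 1314 mod 7 = 5, 1314 mod 11 = 5, 1314 mod 13 = 1, 1314 mod 8 = 2.

x ≡ 1314 (mod 8008).


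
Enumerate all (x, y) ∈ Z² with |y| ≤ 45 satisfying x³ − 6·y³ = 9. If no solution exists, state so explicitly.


The equation is x³ - 6y³ = 9. For fixed y, x³ = 6·y³ + 9, so a solution requires the RHS to be a perfect cube.
Strategy: iterate y from -45 to 45, compute RHS = 6·y³ + 9, and check whether it is a (positive or negative) perfect cube.
Check small values of y:
  y = 0: RHS = 9 is not a perfect cube.
  y = 1: RHS = 15 is not a perfect cube.
  y = -1: RHS = 3 is not a perfect cube.
  y = 2: RHS = 57 is not a perfect cube.
  y = -2: RHS = -39 is not a perfect cube.
  y = 3: RHS = 171 is not a perfect cube.
  y = -3: RHS = -153 is not a perfect cube.
Continuing the search up to |y| = 45 finds no solutions either.
No (x, y) in the scanned range satisfies the equation.

No integer solutions with |y| ≤ 45.


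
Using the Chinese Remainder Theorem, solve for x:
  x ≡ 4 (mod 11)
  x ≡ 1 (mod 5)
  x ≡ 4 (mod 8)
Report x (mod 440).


Moduli 11, 5, 8 are pairwise coprime; by CRT there is a unique solution modulo M = 11 · 5 · 8 = 440.
Solve pairwise, accumulating the modulus:
  Start with x ≡ 4 (mod 11).
  Combine with x ≡ 1 (mod 5): since gcd(11, 5) = 1, we get a unique residue mod 55.
    Write x = 4 + 11·t and substitute into x ≡ 1 (mod 5): 11·t ≡ 1 − 4 = -3 (mod 5).
    Reduce coefficients mod 5: 1·t ≡ 2 (mod 5).
    So t ≡ 2 (mod 5).
    Then x = 4 + 11·2 = 26, valid modulo lcm(11, 5) = 55: x ≡ 26 (mod 55).
  Combine with x ≡ 4 (mod 8): since gcd(55, 8) = 1, we get a unique residue mod 440.
    Write x = 26 + 55·t and substitute into x ≡ 4 (mod 8): 55·t ≡ 4 − 26 = -22 (mod 8).
    Reduce coefficients mod 8: 7·t ≡ 2 (mod 8).
    The inverse of 7 mod 8 is 7 (since 7·7 = 49 = 6·8 + 1), so t ≡ 7·2 = 14 ≡ 6 (mod 8).
    Then x = 26 + 55·6 = 356, valid modulo lcm(55, 8) = 440: x ≡ 356 (mod 440).
Verify: 356 mod 11 = 4 ✓, 356 mod 5 = 1 ✓, 356 mod 8 = 4 ✓.

x ≡ 356 (mod 440).


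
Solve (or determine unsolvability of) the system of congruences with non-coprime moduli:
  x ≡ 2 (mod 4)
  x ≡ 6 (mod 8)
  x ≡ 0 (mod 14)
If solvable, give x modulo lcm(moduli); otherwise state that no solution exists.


Moduli 4, 8, 14 are not pairwise coprime, so CRT works modulo lcm(m_i) when all pairwise compatibility conditions hold.
Pairwise compatibility: gcd(m_i, m_j) must divide a_i - a_j for every pair.
Merge one congruence at a time:
  Start: x ≡ 2 (mod 4).
  Combine with x ≡ 6 (mod 8): gcd(4, 8) = 4; 6 - 2 = 4, which IS divisible by 4, so compatible.
    Write x = 2 + 4·t and substitute into x ≡ 6 (mod 8): 4·t ≡ 6 − 2 = 4 (mod 8).
    Divide the congruence (and modulus) by g = 4: 1·t ≡ 1 (mod 2).
    So t ≡ 1 (mod 2).
    Then x = 2 + 4·1 = 6, valid modulo lcm(4, 8) = 8: x ≡ 6 (mod 8).
  Combine with x ≡ 0 (mod 14): gcd(8, 14) = 2; 0 - 6 = -6, which IS divisible by 2, so compatible.
    Write x = 6 + 8·t and substitute into x ≡ 0 (mod 14): 8·t ≡ 0 − 6 = -6 (mod 14).
    Divide the congruence (and modulus) by g = 2: 4·t ≡ -3 (mod 7).
    Reduce coefficients mod 7: 4·t ≡ 4 (mod 7).
    The inverse of 4 mod 7 is 2 (since 4·2 = 8 = 1·7 + 1), so t ≡ 2·4 = 8 ≡ 1 (mod 7).
    Then x = 6 + 8·1 = 14, valid modulo lcm(8, 14) = 56: x ≡ 14 (mod 56).
Verify: 14 mod 4 = 2, 14 mod 8 = 6, 14 mod 14 = 0.

x ≡ 14 (mod 56).


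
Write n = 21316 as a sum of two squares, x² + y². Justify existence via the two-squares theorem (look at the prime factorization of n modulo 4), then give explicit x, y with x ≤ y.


Step 1: Factor n = 21316 = 2^2 · 73^2.
Step 2: Check the mod-4 condition on each prime factor: 2 = 2 (special); 73 ≡ 1 (mod 4), exponent 2.
All primes ≡ 3 (mod 4) appear to even exponent (or don't appear), so by the two-squares theorem n IS expressible as a sum of two squares.
Step 3: Build a representation. Group n = k² · m with k = 2 and m = 73 · 73 = 5329 (a product of primes ≡ 1 (mod 4)); a representation of m scales to one of n via (k·x)² + (k·y)² = k²(x² + y²). Each prime p ≡ 1 (mod 4) is itself a sum of two squares; find a² by testing p − a² for a perfect square:
  73: 73 − 1² = 72, 73 − 2² = 69, 73 − 3² = 64 = 8² ⇒ 73 = 3² + 8².
  Combine using the Brahmagupta–Fibonacci identity (a² + b²)(c² + d²) = (ac − bd)² + (ad + bc)² = (ac + bd)² + (ad − bc)²:
  73 · 73 = 5329: from (3² + 8²)(3² + 8²), take (3·3 − 8·8, 3·8 + 8·3) = (9 − 64, 24 + 24) = (-55, 48); dropping signs (only squares matter) gives (55, 48); check 55² + 48² = 3025 + 2304 = 5329 ✓.
  Scale by k = 2: (2·55, 2·48) = (110, 96).
Step 4: Order so x ≤ y and verify: 96² + 110² = 9216 + 12100 = 21316 = n. ✓

n = 21316 = 96² + 110² (one valid representation with x ≤ y).


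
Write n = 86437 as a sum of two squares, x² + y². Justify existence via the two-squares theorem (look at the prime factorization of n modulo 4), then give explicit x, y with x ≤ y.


Step 1: Factor n = 86437 = 13 · 61 · 109.
Step 2: Check the mod-4 condition on each prime factor: 13 ≡ 1 (mod 4), exponent 1; 61 ≡ 1 (mod 4), exponent 1; 109 ≡ 1 (mod 4), exponent 1.
All primes ≡ 3 (mod 4) appear to even exponent (or don't appear), so by the two-squares theorem n IS expressible as a sum of two squares.
Step 3: Build a representation. Here n = 13 · 61 · 109 is a product of primes ≡ 1 (mod 4). Each prime p ≡ 1 (mod 4) is itself a sum of two squares; find a² by testing p − a² for a perfect square:
  13: 13 − 1² = 12, 13 − 2² = 9 = 3² ⇒ 13 = 2² + 3².
  61: 61 − 1² = 60, 61 − 2² = 57, 61 − 3² = 52, 61 − 4² = 45, 61 − 5² = 36 = 6² ⇒ 61 = 5² + 6².
  109: 109 − 1² = 108, 109 − 2² = 105, 109 − 3² = 100 = 10² ⇒ 109 = 3² + 10².
  Combine using the Brahmagupta–Fibonacci identity (a² + b²)(c² + d²) = (ac − bd)² + (ad + bc)² = (ac + bd)² + (ad − bc)²:
  13 · 61 = 793: from (2² + 3²)(5² + 6²), take (2·5 − 3·6, 2·6 + 3·5) = (10 − 18, 12 + 15) = (-8, 27); dropping signs (only squares matter) gives (8, 27); check 8² + 27² = 64 + 729 = 793 ✓.
  793 · 109 = 86437: from (8² + 27²)(3² + 10²), take (8·3 − 27·10, 8·10 + 27·3) = (24 − 270, 80 + 81) = (-246, 161); dropping signs (only squares matter) gives (246, 161); check 246² + 161² = 60516 + 25921 = 86437 ✓.
Step 4: Order so x ≤ y and verify: 161² + 246² = 25921 + 60516 = 86437 = n. ✓

n = 86437 = 161² + 246² (one valid representation with x ≤ y).


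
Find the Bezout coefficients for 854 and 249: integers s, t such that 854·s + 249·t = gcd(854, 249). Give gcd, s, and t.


Euclidean algorithm on (854, 249) — divide until remainder is 0:
  854 = 3 · 249 + 107
  249 = 2 · 107 + 35
  107 = 3 · 35 + 2
  35 = 17 · 2 + 1
  2 = 2 · 1 + 0
gcd(854, 249) = 1.
Track Bezout coefficients alongside the remainders: start with r₀ = 854 = a·1 + b·0 (s = 1, t = 0) and r₁ = 249 = a·0 + b·1 (s = 0, t = 1); each new remainder r_{k+1} = r_{k-1} − q_k·r_k inherits s_{k+1} = s_{k-1} − q_k·s_k, t_{k+1} = t_{k-1} − q_k·t_k, so r_k = a·s_k + b·t_k at every step:
  q = 3: r = 107, s = 1 − 3·0 = 1, t = 0 − 3·1 = -3  (check: 854·1 + 249·(-3) = 107)
  q = 2: r = 35, s = 0 − 2·1 = -2, t = 1 − 2·(-3) = 7  (check: 854·(-2) + 249·7 = 35)
  q = 3: r = 2, s = 1 − 3·(-2) = 7, t = -3 − 3·7 = -24  (check: 854·7 + 249·(-24) = 2)
  q = 17: r = 1, s = -2 − 17·7 = -121, t = 7 − 17·(-24) = 415  (check: 854·(-121) + 249·415 = 1)
The row with r = 1 (the gcd) gives the Bezout coefficients s = -121, t = 415.
Result: 854 · (-121) + 249 · (415) = 1.

gcd(854, 249) = 1; s = -121, t = 415 (check: 854·(-121) + 249·415 = 1).


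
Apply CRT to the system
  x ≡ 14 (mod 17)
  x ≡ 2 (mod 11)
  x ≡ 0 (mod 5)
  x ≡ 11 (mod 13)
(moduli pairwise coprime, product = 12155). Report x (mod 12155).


Product of moduli M = 17 · 11 · 5 · 13 = 12155.
Merge one congruence at a time:
  Start: x ≡ 14 (mod 17).
  Combine with x ≡ 2 (mod 11); new modulus lcm = 187.
    Write x = 14 + 17·t and substitute into x ≡ 2 (mod 11): 17·t ≡ 2 − 14 = -12 (mod 11).
    Reduce coefficients mod 11: 6·t ≡ 10 (mod 11).
    The inverse of 6 mod 11 is 2 (since 6·2 = 12 = 1·11 + 1), so t ≡ 2·10 = 20 ≡ 9 (mod 11).
    Then x = 14 + 17·9 = 167, valid modulo lcm(17, 11) = 187: x ≡ 167 (mod 187).
  Combine with x ≡ 0 (mod 5); new modulus lcm = 935.
    Write x = 167 + 187·t and substitute into x ≡ 0 (mod 5): 187·t ≡ 0 − 167 = -167 (mod 5).
    Reduce coefficients mod 5: 2·t ≡ 3 (mod 5).
    The inverse of 2 mod 5 is 3 (since 2·3 = 6 = 1·5 + 1), so t ≡ 3·3 = 9 ≡ 4 (mod 5).
    Then x = 167 + 187·4 = 915, valid modulo lcm(187, 5) = 935: x ≡ 915 (mod 935).
  Combine with x ≡ 11 (mod 13); new modulus lcm = 12155.
    Write x = 915 + 935·t and substitute into x ≡ 11 (mod 13): 935·t ≡ 11 − 915 = -904 (mod 13).
    Reduce coefficients mod 13: 12·t ≡ 6 (mod 13).
    The inverse of 12 mod 13 is 12 (since 12·12 = 144 = 11·13 + 1), so t ≡ 12·6 = 72 ≡ 7 (mod 13).
    Then x = 915 + 935·7 = 7460, valid modulo lcm(935, 13) = 12155: x ≡ 7460 (mod 12155).
Verify against each original: 7460 mod 17 = 14, 7460 mod 11 = 2, 7460 mod 5 = 0, 7460 mod 13 = 11.

x ≡ 7460 (mod 12155).


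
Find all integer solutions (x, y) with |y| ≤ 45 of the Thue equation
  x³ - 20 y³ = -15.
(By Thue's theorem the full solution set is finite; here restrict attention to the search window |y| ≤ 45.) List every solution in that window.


The equation is x³ - 20y³ = -15. For fixed y, x³ = 20·y³ − 15, so a solution requires the RHS to be a perfect cube.
Strategy: iterate y from -45 to 45, compute RHS = 20·y³ − 15, and check whether it is a (positive or negative) perfect cube.
Check small values of y:
  y = 0: RHS = -15 is not a perfect cube.
  y = 1: RHS = 5 is not a perfect cube.
  y = -1: RHS = -35 is not a perfect cube.
  y = 2: RHS = 145 is not a perfect cube.
  y = -2: RHS = -175 is not a perfect cube.
  y = 3: RHS = 525 is not a perfect cube.
  y = -3: RHS = -555 is not a perfect cube.
Continuing the search up to |y| = 45 finds no solutions either.
No (x, y) in the scanned range satisfies the equation.

No integer solutions with |y| ≤ 45.


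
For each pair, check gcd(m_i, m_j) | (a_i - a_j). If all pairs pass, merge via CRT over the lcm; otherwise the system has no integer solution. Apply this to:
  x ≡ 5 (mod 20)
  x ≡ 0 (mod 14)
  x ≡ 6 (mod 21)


Moduli 20, 14, 21 are not pairwise coprime, so CRT works modulo lcm(m_i) when all pairwise compatibility conditions hold.
Pairwise compatibility: gcd(m_i, m_j) must divide a_i - a_j for every pair.
Merge one congruence at a time:
  Start: x ≡ 5 (mod 20).
  Combine with x ≡ 0 (mod 14): gcd(20, 14) = 2, and 0 - 5 = -5 is NOT divisible by 2.
    ⇒ system is inconsistent (no integer solution).

No solution (the system is inconsistent).


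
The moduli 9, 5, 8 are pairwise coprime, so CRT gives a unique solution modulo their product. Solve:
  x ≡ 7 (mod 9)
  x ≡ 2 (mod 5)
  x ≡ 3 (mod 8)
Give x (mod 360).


Moduli 9, 5, 8 are pairwise coprime; by CRT there is a unique solution modulo M = 9 · 5 · 8 = 360.
Solve pairwise, accumulating the modulus:
  Start with x ≡ 7 (mod 9).
  Combine with x ≡ 2 (mod 5): since gcd(9, 5) = 1, we get a unique residue mod 45.
    Write x = 7 + 9·t and substitute into x ≡ 2 (mod 5): 9·t ≡ 2 − 7 = -5 (mod 5).
    Reduce coefficients mod 5: 4·t ≡ 0 (mod 5).
    The inverse of 4 mod 5 is 4 (since 4·4 = 16 = 3·5 + 1), so t ≡ 4·0 = 0 ≡ 0 (mod 5).
    Then x = 7 + 9·0 = 7, valid modulo lcm(9, 5) = 45: x ≡ 7 (mod 45).
  Combine with x ≡ 3 (mod 8): since gcd(45, 8) = 1, we get a unique residue mod 360.
    Write x = 7 + 45·t and substitute into x ≡ 3 (mod 8): 45·t ≡ 3 − 7 = -4 (mod 8).
    Reduce coefficients mod 8: 5·t ≡ 4 (mod 8).
    The inverse of 5 mod 8 is 5 (since 5·5 = 25 = 3·8 + 1), so t ≡ 5·4 = 20 ≡ 4 (mod 8).
    Then x = 7 + 45·4 = 187, valid modulo lcm(45, 8) = 360: x ≡ 187 (mod 360).
Verify: 187 mod 9 = 7 ✓, 187 mod 5 = 2 ✓, 187 mod 8 = 3 ✓.

x ≡ 187 (mod 360).


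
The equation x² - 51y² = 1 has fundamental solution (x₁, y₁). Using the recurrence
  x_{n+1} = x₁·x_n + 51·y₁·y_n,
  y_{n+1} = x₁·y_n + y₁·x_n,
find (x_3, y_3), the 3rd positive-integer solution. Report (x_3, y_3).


Step 1: Find the fundamental solution (x₁, y₁) of x² - 51y² = 1.
  Expand √51 as a continued fraction. a₀ = ⌊√51⌋ = 7; iterate m_{k+1} = d_k·a_k − m_k, d_{k+1} = (51 − m_{k+1}²)/d_k, a_{k+1} = ⌊(a₀ + m_{k+1})/d_{k+1}⌋ (starting m₀ = 0, d₀ = 1), with convergents p_k = a_k·p_{k-1} + p_{k-2}, q_k = a_k·q_{k-1} + q_{k-2} (p₋₁ = 1, q₋₁ = 0):
  k = 0: a₀ = 7; p₀/q₀ = 7/1; p₀² − 51·q₀² = 49 − 51 = -2.
  k = 1: m = 7, d = 2, a = ⌊(7 + 7)/2⌋ = 7; p/q = (7·7 + 1)/(7·1 + 0) = 50/7; p² − 51·q² = 2500 − 2499 = 1.
  The first convergent with p² − 51·q² = 1 gives the fundamental solution (x₁, y₁) = (50, 7).
Step 2: Apply the recurrence (x_{n+1}, y_{n+1}) = (x₁x_n + 51y₁y_n, x₁y_n + y₁x_n) repeatedly.
  From (x_1, y_1) = (50, 7): x_2 = 50·50 + 51·7·7 = 4999; y_2 = 50·7 + 7·50 = 700.
  From (x_2, y_2) = (4999, 700): x_3 = 50·4999 + 51·7·700 = 499850; y_3 = 50·700 + 7·4999 = 69993.
Step 3: Verify x_3² - 51·y_3² = 249850022500 - 249850022499 = 1 (should be 1). ✓

(x_1, y_1) = (50, 7); (x_3, y_3) = (499850, 69993).


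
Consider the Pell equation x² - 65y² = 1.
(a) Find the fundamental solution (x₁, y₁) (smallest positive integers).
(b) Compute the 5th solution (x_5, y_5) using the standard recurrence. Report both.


Step 1: Find the fundamental solution (x₁, y₁) of x² - 65y² = 1.
  Expand √65 as a continued fraction. a₀ = ⌊√65⌋ = 8; iterate m_{k+1} = d_k·a_k − m_k, d_{k+1} = (65 − m_{k+1}²)/d_k, a_{k+1} = ⌊(a₀ + m_{k+1})/d_{k+1}⌋ (starting m₀ = 0, d₀ = 1), with convergents p_k = a_k·p_{k-1} + p_{k-2}, q_k = a_k·q_{k-1} + q_{k-2} (p₋₁ = 1, q₋₁ = 0):
  k = 0: a₀ = 8; p₀/q₀ = 8/1; p₀² − 65·q₀² = 64 − 65 = -1.
  k = 1: m = 8, d = 1, a = ⌊(8 + 8)/1⌋ = 16; p/q = (16·8 + 1)/(16·1 + 0) = 129/16; p² − 65·q² = 16641 − 16640 = 1.
  The first convergent with p² − 65·q² = 1 gives the fundamental solution (x₁, y₁) = (129, 16).
Step 2: Apply the recurrence (x_{n+1}, y_{n+1}) = (x₁x_n + 65y₁y_n, x₁y_n + y₁x_n) repeatedly.
  From (x_1, y_1) = (129, 16): x_2 = 129·129 + 65·16·16 = 33281; y_2 = 129·16 + 16·129 = 4128.
  From (x_2, y_2) = (33281, 4128): x_3 = 129·33281 + 65·16·4128 = 8586369; y_3 = 129·4128 + 16·33281 = 1065008.
  From (x_3, y_3) = (8586369, 1065008): x_4 = 129·8586369 + 65·16·1065008 = 2215249921; y_4 = 129·1065008 + 16·8586369 = 274767936.
  From (x_4, y_4) = (2215249921, 274767936): x_5 = 129·2215249921 + 65·16·274767936 = 571525893249; y_5 = 129·274767936 + 16·2215249921 = 70889062480.
Step 3: Verify x_5² - 65·y_5² = 326641846654067343776001 - 326641846654067343776000 = 1 (should be 1). ✓

(x_1, y_1) = (129, 16); (x_5, y_5) = (571525893249, 70889062480).


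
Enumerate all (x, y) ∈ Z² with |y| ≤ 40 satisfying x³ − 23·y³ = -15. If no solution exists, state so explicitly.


The equation is x³ - 23y³ = -15. For fixed y, x³ = 23·y³ − 15, so a solution requires the RHS to be a perfect cube.
Strategy: iterate y from -40 to 40, compute RHS = 23·y³ − 15, and check whether it is a (positive or negative) perfect cube.
Check small values of y:
  y = 0: RHS = -15 is not a perfect cube.
  y = 1: RHS = 8 = (2)³ ⇒ x = 2 works.
  y = -1: RHS = -38 is not a perfect cube.
  y = 2: RHS = 169 is not a perfect cube.
  y = -2: RHS = -199 is not a perfect cube.
  y = 3: RHS = 606 is not a perfect cube.
  y = -3: RHS = -636 is not a perfect cube.
Continuing the search up to |y| = 40 finds no further solutions beyond those listed.
Collected solutions: (2, 1).

Solutions (with |y| ≤ 40): (2, 1).


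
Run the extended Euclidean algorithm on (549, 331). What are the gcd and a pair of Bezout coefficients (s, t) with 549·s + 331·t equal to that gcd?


Euclidean algorithm on (549, 331) — divide until remainder is 0:
  549 = 1 · 331 + 218
  331 = 1 · 218 + 113
  218 = 1 · 113 + 105
  113 = 1 · 105 + 8
  105 = 13 · 8 + 1
  8 = 8 · 1 + 0
gcd(549, 331) = 1.
Track Bezout coefficients alongside the remainders: start with r₀ = 549 = a·1 + b·0 (s = 1, t = 0) and r₁ = 331 = a·0 + b·1 (s = 0, t = 1); each new remainder r_{k+1} = r_{k-1} − q_k·r_k inherits s_{k+1} = s_{k-1} − q_k·s_k, t_{k+1} = t_{k-1} − q_k·t_k, so r_k = a·s_k + b·t_k at every step:
  q = 1: r = 218, s = 1 − 1·0 = 1, t = 0 − 1·1 = -1  (check: 549·1 + 331·(-1) = 218)
  q = 1: r = 113, s = 0 − 1·1 = -1, t = 1 − 1·(-1) = 2  (check: 549·(-1) + 331·2 = 113)
  q = 1: r = 105, s = 1 − 1·(-1) = 2, t = -1 − 1·2 = -3  (check: 549·2 + 331·(-3) = 105)
  q = 1: r = 8, s = -1 − 1·2 = -3, t = 2 − 1·(-3) = 5  (check: 549·(-3) + 331·5 = 8)
  q = 13: r = 1, s = 2 − 13·(-3) = 41, t = -3 − 13·5 = -68  (check: 549·41 + 331·(-68) = 1)
The row with r = 1 (the gcd) gives the Bezout coefficients s = 41, t = -68.
Result: 549 · (41) + 331 · (-68) = 1.

gcd(549, 331) = 1; s = 41, t = -68 (check: 549·41 + 331·(-68) = 1).


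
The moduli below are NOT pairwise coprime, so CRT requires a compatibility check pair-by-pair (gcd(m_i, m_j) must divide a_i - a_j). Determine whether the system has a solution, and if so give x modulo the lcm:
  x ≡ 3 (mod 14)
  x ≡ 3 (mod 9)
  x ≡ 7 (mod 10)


Moduli 14, 9, 10 are not pairwise coprime, so CRT works modulo lcm(m_i) when all pairwise compatibility conditions hold.
Pairwise compatibility: gcd(m_i, m_j) must divide a_i - a_j for every pair.
Merge one congruence at a time:
  Start: x ≡ 3 (mod 14).
  Combine with x ≡ 3 (mod 9): gcd(14, 9) = 1; 3 - 3 = 0, which IS divisible by 1, so compatible.
    Write x = 3 + 14·t and substitute into x ≡ 3 (mod 9): 14·t ≡ 3 − 3 = 0 (mod 9).
    Reduce coefficients mod 9: 5·t ≡ 0 (mod 9).
    The inverse of 5 mod 9 is 2 (since 5·2 = 10 = 1·9 + 1), so t ≡ 2·0 = 0 ≡ 0 (mod 9).
    Then x = 3 + 14·0 = 3, valid modulo lcm(14, 9) = 126: x ≡ 3 (mod 126).
  Combine with x ≡ 7 (mod 10): gcd(126, 10) = 2; 7 - 3 = 4, which IS divisible by 2, so compatible.
    Write x = 3 + 126·t and substitute into x ≡ 7 (mod 10): 126·t ≡ 7 − 3 = 4 (mod 10).
    Divide the congruence (and modulus) by g = 2: 63·t ≡ 2 (mod 5).
    Reduce coefficients mod 5: 3·t ≡ 2 (mod 5).
    The inverse of 3 mod 5 is 2 (since 3·2 = 6 = 1·5 + 1), so t ≡ 2·2 = 4 ≡ 4 (mod 5).
    Then x = 3 + 126·4 = 507, valid modulo lcm(126, 10) = 630: x ≡ 507 (mod 630).
Verify: 507 mod 14 = 3, 507 mod 9 = 3, 507 mod 10 = 7.

x ≡ 507 (mod 630).


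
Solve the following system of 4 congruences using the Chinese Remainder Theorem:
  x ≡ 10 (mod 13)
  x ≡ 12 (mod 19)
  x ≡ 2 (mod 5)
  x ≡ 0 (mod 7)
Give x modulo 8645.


Product of moduli M = 13 · 19 · 5 · 7 = 8645.
Merge one congruence at a time:
  Start: x ≡ 10 (mod 13).
  Combine with x ≡ 12 (mod 19); new modulus lcm = 247.
    Write x = 10 + 13·t and substitute into x ≡ 12 (mod 19): 13·t ≡ 12 − 10 = 2 (mod 19).
    The inverse of 13 mod 19 is 3 (since 13·3 = 39 = 2·19 + 1), so t ≡ 3·2 = 6 ≡ 6 (mod 19).
    Then x = 10 + 13·6 = 88, valid modulo lcm(13, 19) = 247: x ≡ 88 (mod 247).
  Combine with x ≡ 2 (mod 5); new modulus lcm = 1235.
    Write x = 88 + 247·t and substitute into x ≡ 2 (mod 5): 247·t ≡ 2 − 88 = -86 (mod 5).
    Reduce coefficients mod 5: 2·t ≡ 4 (mod 5).
    The inverse of 2 mod 5 is 3 (since 2·3 = 6 = 1·5 + 1), so t ≡ 3·4 = 12 ≡ 2 (mod 5).
    Then x = 88 + 247·2 = 582, valid modulo lcm(247, 5) = 1235: x ≡ 582 (mod 1235).
  Combine with x ≡ 0 (mod 7); new modulus lcm = 8645.
    Write x = 582 + 1235·t and substitute into x ≡ 0 (mod 7): 1235·t ≡ 0 − 582 = -582 (mod 7).
    Reduce coefficients mod 7: 3·t ≡ 6 (mod 7).
    The inverse of 3 mod 7 is 5 (since 3·5 = 15 = 2·7 + 1), so t ≡ 5·6 = 30 ≡ 2 (mod 7).
    Then x = 582 + 1235·2 = 3052, valid modulo lcm(1235, 7) = 8645: x ≡ 3052 (mod 8645).
Verify against each original: 3052 mod 13 = 10, 3052 mod 19 = 12, 3052 mod 5 = 2, 3052 mod 7 = 0.

x ≡ 3052 (mod 8645).


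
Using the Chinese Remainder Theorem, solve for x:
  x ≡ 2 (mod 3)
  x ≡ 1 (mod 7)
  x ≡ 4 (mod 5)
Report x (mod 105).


Moduli 3, 7, 5 are pairwise coprime; by CRT there is a unique solution modulo M = 3 · 7 · 5 = 105.
Solve pairwise, accumulating the modulus:
  Start with x ≡ 2 (mod 3).
  Combine with x ≡ 1 (mod 7): since gcd(3, 7) = 1, we get a unique residue mod 21.
    Write x = 2 + 3·t and substitute into x ≡ 1 (mod 7): 3·t ≡ 1 − 2 = -1 (mod 7).
    Reduce coefficients mod 7: 3·t ≡ 6 (mod 7).
    The inverse of 3 mod 7 is 5 (since 3·5 = 15 = 2·7 + 1), so t ≡ 5·6 = 30 ≡ 2 (mod 7).
    Then x = 2 + 3·2 = 8, valid modulo lcm(3, 7) = 21: x ≡ 8 (mod 21).
  Combine with x ≡ 4 (mod 5): since gcd(21, 5) = 1, we get a unique residue mod 105.
    Write x = 8 + 21·t and substitute into x ≡ 4 (mod 5): 21·t ≡ 4 − 8 = -4 (mod 5).
    Reduce coefficients mod 5: 1·t ≡ 1 (mod 5).
    So t ≡ 1 (mod 5).
    Then x = 8 + 21·1 = 29, valid modulo lcm(21, 5) = 105: x ≡ 29 (mod 105).
Verify: 29 mod 3 = 2 ✓, 29 mod 7 = 1 ✓, 29 mod 5 = 4 ✓.

x ≡ 29 (mod 105).


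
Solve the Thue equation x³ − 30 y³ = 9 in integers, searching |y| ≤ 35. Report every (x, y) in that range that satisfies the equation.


The equation is x³ - 30y³ = 9. For fixed y, x³ = 30·y³ + 9, so a solution requires the RHS to be a perfect cube.
Strategy: iterate y from -35 to 35, compute RHS = 30·y³ + 9, and check whether it is a (positive or negative) perfect cube.
Check small values of y:
  y = 0: RHS = 9 is not a perfect cube.
  y = 1: RHS = 39 is not a perfect cube.
  y = -1: RHS = -21 is not a perfect cube.
  y = 2: RHS = 249 is not a perfect cube.
  y = -2: RHS = -231 is not a perfect cube.
  y = 3: RHS = 819 is not a perfect cube.
  y = -3: RHS = -801 is not a perfect cube.
Continuing the search up to |y| = 35 finds no solutions either.
No (x, y) in the scanned range satisfies the equation.

No integer solutions with |y| ≤ 35.


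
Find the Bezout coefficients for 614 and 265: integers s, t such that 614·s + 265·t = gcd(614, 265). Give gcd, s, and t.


Euclidean algorithm on (614, 265) — divide until remainder is 0:
  614 = 2 · 265 + 84
  265 = 3 · 84 + 13
  84 = 6 · 13 + 6
  13 = 2 · 6 + 1
  6 = 6 · 1 + 0
gcd(614, 265) = 1.
Track Bezout coefficients alongside the remainders: start with r₀ = 614 = a·1 + b·0 (s = 1, t = 0) and r₁ = 265 = a·0 + b·1 (s = 0, t = 1); each new remainder r_{k+1} = r_{k-1} − q_k·r_k inherits s_{k+1} = s_{k-1} − q_k·s_k, t_{k+1} = t_{k-1} − q_k·t_k, so r_k = a·s_k + b·t_k at every step:
  q = 2: r = 84, s = 1 − 2·0 = 1, t = 0 − 2·1 = -2  (check: 614·1 + 265·(-2) = 84)
  q = 3: r = 13, s = 0 − 3·1 = -3, t = 1 − 3·(-2) = 7  (check: 614·(-3) + 265·7 = 13)
  q = 6: r = 6, s = 1 − 6·(-3) = 19, t = -2 − 6·7 = -44  (check: 614·19 + 265·(-44) = 6)
  q = 2: r = 1, s = -3 − 2·19 = -41, t = 7 − 2·(-44) = 95  (check: 614·(-41) + 265·95 = 1)
The row with r = 1 (the gcd) gives the Bezout coefficients s = -41, t = 95.
Result: 614 · (-41) + 265 · (95) = 1.

gcd(614, 265) = 1; s = -41, t = 95 (check: 614·(-41) + 265·95 = 1).


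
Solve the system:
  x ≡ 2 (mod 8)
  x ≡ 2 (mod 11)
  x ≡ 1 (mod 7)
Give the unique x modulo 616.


Moduli 8, 11, 7 are pairwise coprime; by CRT there is a unique solution modulo M = 8 · 11 · 7 = 616.
Solve pairwise, accumulating the modulus:
  Start with x ≡ 2 (mod 8).
  Combine with x ≡ 2 (mod 11): since gcd(8, 11) = 1, we get a unique residue mod 88.
    Write x = 2 + 8·t and substitute into x ≡ 2 (mod 11): 8·t ≡ 2 − 2 = 0 (mod 11).
    The inverse of 8 mod 11 is 7 (since 8·7 = 56 = 5·11 + 1), so t ≡ 7·0 = 0 ≡ 0 (mod 11).
    Then x = 2 + 8·0 = 2, valid modulo lcm(8, 11) = 88: x ≡ 2 (mod 88).
  Combine with x ≡ 1 (mod 7): since gcd(88, 7) = 1, we get a unique residue mod 616.
    Write x = 2 + 88·t and substitute into x ≡ 1 (mod 7): 88·t ≡ 1 − 2 = -1 (mod 7).
    Reduce coefficients mod 7: 4·t ≡ 6 (mod 7).
    The inverse of 4 mod 7 is 2 (since 4·2 = 8 = 1·7 + 1), so t ≡ 2·6 = 12 ≡ 5 (mod 7).
    Then x = 2 + 88·5 = 442, valid modulo lcm(88, 7) = 616: x ≡ 442 (mod 616).
Verify: 442 mod 8 = 2 ✓, 442 mod 11 = 2 ✓, 442 mod 7 = 1 ✓.

x ≡ 442 (mod 616).


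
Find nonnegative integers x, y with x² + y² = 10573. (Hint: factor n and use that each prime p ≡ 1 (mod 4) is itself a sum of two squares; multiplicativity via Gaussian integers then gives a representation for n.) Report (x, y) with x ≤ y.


Step 1: Factor n = 10573 = 97 · 109.
Step 2: Check the mod-4 condition on each prime factor: 97 ≡ 1 (mod 4), exponent 1; 109 ≡ 1 (mod 4), exponent 1.
All primes ≡ 3 (mod 4) appear to even exponent (or don't appear), so by the two-squares theorem n IS expressible as a sum of two squares.
Step 3: Build a representation. Here n = 97 · 109 is a product of primes ≡ 1 (mod 4). Each prime p ≡ 1 (mod 4) is itself a sum of two squares; find a² by testing p − a² for a perfect square:
  97: 97 − 1² = 96, 97 − 2² = 93, 97 − 3² = 88, 97 − 4² = 81 = 9² ⇒ 97 = 4² + 9².
  109: 109 − 1² = 108, 109 − 2² = 105, 109 − 3² = 100 = 10² ⇒ 109 = 3² + 10².
  Combine using the Brahmagupta–Fibonacci identity (a² + b²)(c² + d²) = (ac − bd)² + (ad + bc)² = (ac + bd)² + (ad − bc)²:
  97 · 109 = 10573: from (4² + 9²)(3² + 10²), take (4·3 − 9·10, 4·10 + 9·3) = (12 − 90, 40 + 27) = (-78, 67); dropping signs (only squares matter) gives (78, 67); check 78² + 67² = 6084 + 4489 = 10573 ✓.
Step 4: Order so x ≤ y and verify: 67² + 78² = 4489 + 6084 = 10573 = n. ✓

n = 10573 = 67² + 78² (one valid representation with x ≤ y).


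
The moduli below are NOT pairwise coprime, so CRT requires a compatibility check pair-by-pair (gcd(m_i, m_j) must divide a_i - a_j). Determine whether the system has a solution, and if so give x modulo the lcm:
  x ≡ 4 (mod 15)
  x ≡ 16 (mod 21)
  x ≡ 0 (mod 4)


Moduli 15, 21, 4 are not pairwise coprime, so CRT works modulo lcm(m_i) when all pairwise compatibility conditions hold.
Pairwise compatibility: gcd(m_i, m_j) must divide a_i - a_j for every pair.
Merge one congruence at a time:
  Start: x ≡ 4 (mod 15).
  Combine with x ≡ 16 (mod 21): gcd(15, 21) = 3; 16 - 4 = 12, which IS divisible by 3, so compatible.
    Write x = 4 + 15·t and substitute into x ≡ 16 (mod 21): 15·t ≡ 16 − 4 = 12 (mod 21).
    Divide the congruence (and modulus) by g = 3: 5·t ≡ 4 (mod 7).
    The inverse of 5 mod 7 is 3 (since 5·3 = 15 = 2·7 + 1), so t ≡ 3·4 = 12 ≡ 5 (mod 7).
    Then x = 4 + 15·5 = 79, valid modulo lcm(15, 21) = 105: x ≡ 79 (mod 105).
  Combine with x ≡ 0 (mod 4): gcd(105, 4) = 1; 0 - 79 = -79, which IS divisible by 1, so compatible.
    Write x = 79 + 105·t and substitute into x ≡ 0 (mod 4): 105·t ≡ 0 − 79 = -79 (mod 4).
    Reduce coefficients mod 4: 1·t ≡ 1 (mod 4).
    So t ≡ 1 (mod 4).
    Then x = 79 + 105·1 = 184, valid modulo lcm(105, 4) = 420: x ≡ 184 (mod 420).
Verify: 184 mod 15 = 4, 184 mod 21 = 16, 184 mod 4 = 0.

x ≡ 184 (mod 420).


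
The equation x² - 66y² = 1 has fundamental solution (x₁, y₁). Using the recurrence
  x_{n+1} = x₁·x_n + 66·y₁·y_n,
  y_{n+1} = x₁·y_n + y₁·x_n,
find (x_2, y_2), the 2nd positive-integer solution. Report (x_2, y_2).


Step 1: Find the fundamental solution (x₁, y₁) of x² - 66y² = 1.
  Expand √66 as a continued fraction. a₀ = ⌊√66⌋ = 8; iterate m_{k+1} = d_k·a_k − m_k, d_{k+1} = (66 − m_{k+1}²)/d_k, a_{k+1} = ⌊(a₀ + m_{k+1})/d_{k+1}⌋ (starting m₀ = 0, d₀ = 1), with convergents p_k = a_k·p_{k-1} + p_{k-2}, q_k = a_k·q_{k-1} + q_{k-2} (p₋₁ = 1, q₋₁ = 0):
  k = 0: a₀ = 8; p₀/q₀ = 8/1; p₀² − 66·q₀² = 64 − 66 = -2.
  k = 1: m = 8, d = 2, a = ⌊(8 + 8)/2⌋ = 8; p/q = (8·8 + 1)/(8·1 + 0) = 65/8; p² − 66·q² = 4225 − 4224 = 1.
  The first convergent with p² − 66·q² = 1 gives the fundamental solution (x₁, y₁) = (65, 8).
Step 2: Apply the recurrence (x_{n+1}, y_{n+1}) = (x₁x_n + 66y₁y_n, x₁y_n + y₁x_n) repeatedly.
  From (x_1, y_1) = (65, 8): x_2 = 65·65 + 66·8·8 = 8449; y_2 = 65·8 + 8·65 = 1040.
Step 3: Verify x_2² - 66·y_2² = 71385601 - 71385600 = 1 (should be 1). ✓

(x_1, y_1) = (65, 8); (x_2, y_2) = (8449, 1040).


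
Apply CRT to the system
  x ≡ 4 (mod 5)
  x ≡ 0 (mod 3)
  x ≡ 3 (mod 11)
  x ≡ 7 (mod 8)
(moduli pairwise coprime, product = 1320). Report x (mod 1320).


Product of moduli M = 5 · 3 · 11 · 8 = 1320.
Merge one congruence at a time:
  Start: x ≡ 4 (mod 5).
  Combine with x ≡ 0 (mod 3); new modulus lcm = 15.
    Write x = 4 + 5·t and substitute into x ≡ 0 (mod 3): 5·t ≡ 0 − 4 = -4 (mod 3).
    Reduce coefficients mod 3: 2·t ≡ 2 (mod 3).
    The inverse of 2 mod 3 is 2 (since 2·2 = 4 = 1·3 + 1), so t ≡ 2·2 = 4 ≡ 1 (mod 3).
    Then x = 4 + 5·1 = 9, valid modulo lcm(5, 3) = 15: x ≡ 9 (mod 15).
  Combine with x ≡ 3 (mod 11); new modulus lcm = 165.
    Write x = 9 + 15·t and substitute into x ≡ 3 (mod 11): 15·t ≡ 3 − 9 = -6 (mod 11).
    Reduce coefficients mod 11: 4·t ≡ 5 (mod 11).
    The inverse of 4 mod 11 is 3 (since 4·3 = 12 = 1·11 + 1), so t ≡ 3·5 = 15 ≡ 4 (mod 11).
    Then x = 9 + 15·4 = 69, valid modulo lcm(15, 11) = 165: x ≡ 69 (mod 165).
  Combine with x ≡ 7 (mod 8); new modulus lcm = 1320.
    Write x = 69 + 165·t and substitute into x ≡ 7 (mod 8): 165·t ≡ 7 − 69 = -62 (mod 8).
    Reduce coefficients mod 8: 5·t ≡ 2 (mod 8).
    The inverse of 5 mod 8 is 5 (since 5·5 = 25 = 3·8 + 1), so t ≡ 5·2 = 10 ≡ 2 (mod 8).
    Then x = 69 + 165·2 = 399, valid modulo lcm(165, 8) = 1320: x ≡ 399 (mod 1320).
Verify against each original: 399 mod 5 = 4, 399 mod 3 = 0, 399 mod 11 = 3, 399 mod 8 = 7.

x ≡ 399 (mod 1320).


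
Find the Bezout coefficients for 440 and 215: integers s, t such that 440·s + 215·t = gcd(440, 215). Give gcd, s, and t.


Euclidean algorithm on (440, 215) — divide until remainder is 0:
  440 = 2 · 215 + 10
  215 = 21 · 10 + 5
  10 = 2 · 5 + 0
gcd(440, 215) = 5.
Track Bezout coefficients alongside the remainders: start with r₀ = 440 = a·1 + b·0 (s = 1, t = 0) and r₁ = 215 = a·0 + b·1 (s = 0, t = 1); each new remainder r_{k+1} = r_{k-1} − q_k·r_k inherits s_{k+1} = s_{k-1} − q_k·s_k, t_{k+1} = t_{k-1} − q_k·t_k, so r_k = a·s_k + b·t_k at every step:
  q = 2: r = 10, s = 1 − 2·0 = 1, t = 0 − 2·1 = -2  (check: 440·1 + 215·(-2) = 10)
  q = 21: r = 5, s = 0 − 21·1 = -21, t = 1 − 21·(-2) = 43  (check: 440·(-21) + 215·43 = 5)
The row with r = 5 (the gcd) gives the Bezout coefficients s = -21, t = 43.
Result: 440 · (-21) + 215 · (43) = 5.

gcd(440, 215) = 5; s = -21, t = 43 (check: 440·(-21) + 215·43 = 5).


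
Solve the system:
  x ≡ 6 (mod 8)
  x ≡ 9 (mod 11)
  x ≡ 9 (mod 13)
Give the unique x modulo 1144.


Moduli 8, 11, 13 are pairwise coprime; by CRT there is a unique solution modulo M = 8 · 11 · 13 = 1144.
Solve pairwise, accumulating the modulus:
  Start with x ≡ 6 (mod 8).
  Combine with x ≡ 9 (mod 11): since gcd(8, 11) = 1, we get a unique residue mod 88.
    Write x = 6 + 8·t and substitute into x ≡ 9 (mod 11): 8·t ≡ 9 − 6 = 3 (mod 11).
    The inverse of 8 mod 11 is 7 (since 8·7 = 56 = 5·11 + 1), so t ≡ 7·3 = 21 ≡ 10 (mod 11).
    Then x = 6 + 8·10 = 86, valid modulo lcm(8, 11) = 88: x ≡ 86 (mod 88).
  Combine with x ≡ 9 (mod 13): since gcd(88, 13) = 1, we get a unique residue mod 1144.
    Write x = 86 + 88·t and substitute into x ≡ 9 (mod 13): 88·t ≡ 9 − 86 = -77 (mod 13).
    Reduce coefficients mod 13: 10·t ≡ 1 (mod 13).
    The inverse of 10 mod 13 is 4 (since 10·4 = 40 = 3·13 + 1), so t ≡ 4·1 = 4 ≡ 4 (mod 13).
    Then x = 86 + 88·4 = 438, valid modulo lcm(88, 13) = 1144: x ≡ 438 (mod 1144).
Verify: 438 mod 8 = 6 ✓, 438 mod 11 = 9 ✓, 438 mod 13 = 9 ✓.

x ≡ 438 (mod 1144).


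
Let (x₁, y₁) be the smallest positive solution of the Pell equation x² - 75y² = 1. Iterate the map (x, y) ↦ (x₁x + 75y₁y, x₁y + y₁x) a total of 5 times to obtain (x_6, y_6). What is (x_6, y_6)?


Step 1: Find the fundamental solution (x₁, y₁) of x² - 75y² = 1.
  Expand √75 as a continued fraction. a₀ = ⌊√75⌋ = 8; iterate m_{k+1} = d_k·a_k − m_k, d_{k+1} = (75 − m_{k+1}²)/d_k, a_{k+1} = ⌊(a₀ + m_{k+1})/d_{k+1}⌋ (starting m₀ = 0, d₀ = 1), with convergents p_k = a_k·p_{k-1} + p_{k-2}, q_k = a_k·q_{k-1} + q_{k-2} (p₋₁ = 1, q₋₁ = 0):
  k = 0: a₀ = 8; p₀/q₀ = 8/1; p₀² − 75·q₀² = 64 − 75 = -11.
  k = 1: m = 8, d = 11, a = ⌊(8 + 8)/11⌋ = 1; p/q = (1·8 + 1)/(1·1 + 0) = 9/1; p² − 75·q² = 81 − 75 = 6.
  k = 2: m = 3, d = 6, a = ⌊(8 + 3)/6⌋ = 1; p/q = (1·9 + 8)/(1·1 + 1) = 17/2; p² − 75·q² = 289 − 300 = -11.
  k = 3: m = 3, d = 11, a = ⌊(8 + 3)/11⌋ = 1; p/q = (1·17 + 9)/(1·2 + 1) = 26/3; p² − 75·q² = 676 − 675 = 1.
  The first convergent with p² − 75·q² = 1 gives the fundamental solution (x₁, y₁) = (26, 3).
Step 2: Apply the recurrence (x_{n+1}, y_{n+1}) = (x₁x_n + 75y₁y_n, x₁y_n + y₁x_n) repeatedly.
  From (x_1, y_1) = (26, 3): x_2 = 26·26 + 75·3·3 = 1351; y_2 = 26·3 + 3·26 = 156.
  From (x_2, y_2) = (1351, 156): x_3 = 26·1351 + 75·3·156 = 70226; y_3 = 26·156 + 3·1351 = 8109.
  From (x_3, y_3) = (70226, 8109): x_4 = 26·70226 + 75·3·8109 = 3650401; y_4 = 26·8109 + 3·70226 = 421512.
  From (x_4, y_4) = (3650401, 421512): x_5 = 26·3650401 + 75·3·421512 = 189750626; y_5 = 26·421512 + 3·3650401 = 21910515.
  From (x_5, y_5) = (189750626, 21910515): x_6 = 26·189750626 + 75·3·21910515 = 9863382151; y_6 = 26·21910515 + 3·189750626 = 1138925268.
Step 3: Verify x_6² - 75·y_6² = 97286307456665386801 - 97286307456665386800 = 1 (should be 1). ✓

(x_1, y_1) = (26, 3); (x_6, y_6) = (9863382151, 1138925268).


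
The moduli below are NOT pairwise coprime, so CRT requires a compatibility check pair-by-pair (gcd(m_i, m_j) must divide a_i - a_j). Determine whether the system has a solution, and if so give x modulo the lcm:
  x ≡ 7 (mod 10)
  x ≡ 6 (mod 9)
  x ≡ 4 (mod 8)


Moduli 10, 9, 8 are not pairwise coprime, so CRT works modulo lcm(m_i) when all pairwise compatibility conditions hold.
Pairwise compatibility: gcd(m_i, m_j) must divide a_i - a_j for every pair.
Merge one congruence at a time:
  Start: x ≡ 7 (mod 10).
  Combine with x ≡ 6 (mod 9): gcd(10, 9) = 1; 6 - 7 = -1, which IS divisible by 1, so compatible.
    Write x = 7 + 10·t and substitute into x ≡ 6 (mod 9): 10·t ≡ 6 − 7 = -1 (mod 9).
    Reduce coefficients mod 9: 1·t ≡ 8 (mod 9).
    So t ≡ 8 (mod 9).
    Then x = 7 + 10·8 = 87, valid modulo lcm(10, 9) = 90: x ≡ 87 (mod 90).
  Combine with x ≡ 4 (mod 8): gcd(90, 8) = 2, and 4 - 87 = -83 is NOT divisible by 2.
    ⇒ system is inconsistent (no integer solution).

No solution (the system is inconsistent).
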